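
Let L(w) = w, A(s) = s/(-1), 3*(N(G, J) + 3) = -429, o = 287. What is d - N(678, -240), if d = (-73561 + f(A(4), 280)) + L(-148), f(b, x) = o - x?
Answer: -73556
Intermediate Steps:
N(G, J) = -146 (N(G, J) = -3 + (⅓)*(-429) = -3 - 143 = -146)
A(s) = -s (A(s) = s*(-1) = -s)
f(b, x) = 287 - x
d = -73702 (d = (-73561 + (287 - 1*280)) - 148 = (-73561 + (287 - 280)) - 148 = (-73561 + 7) - 148 = -73554 - 148 = -73702)
d - N(678, -240) = -73702 - 1*(-146) = -73702 + 146 = -73556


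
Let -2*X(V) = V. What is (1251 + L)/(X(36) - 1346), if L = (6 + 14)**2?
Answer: -1651/1364 ≈ -1.2104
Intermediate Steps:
X(V) = -V/2
L = 400 (L = 20**2 = 400)
(1251 + L)/(X(36) - 1346) = (1251 + 400)/(-1/2*36 - 1346) = 1651/(-18 - 1346) = 1651/(-1364) = 1651*(-1/1364) = -1651/1364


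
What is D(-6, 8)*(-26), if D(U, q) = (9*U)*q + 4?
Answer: 11128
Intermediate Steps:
D(U, q) = 4 + 9*U*q (D(U, q) = 9*U*q + 4 = 4 + 9*U*q)
D(-6, 8)*(-26) = (4 + 9*(-6)*8)*(-26) = (4 - 432)*(-26) = -428*(-26) = 11128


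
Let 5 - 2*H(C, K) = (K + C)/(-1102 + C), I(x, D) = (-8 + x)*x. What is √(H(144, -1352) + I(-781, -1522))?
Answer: 13*√3346367766/958 ≈ 784.99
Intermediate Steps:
I(x, D) = x*(-8 + x)
H(C, K) = 5/2 - (C + K)/(2*(-1102 + C)) (H(C, K) = 5/2 - (K + C)/(2*(-1102 + C)) = 5/2 - (C + K)/(2*(-1102 + C)))
√(H(144, -1352) + I(-781, -1522)) = √((-5510 - 1*(-1352) + 4*144)/(2*(-1102 + 144)) - 781*(-8 - 781)) = √((½)*(-5510 + 1352 + 576)/(-958) - 781*(-789)) = √((½)*(-1/958)*(-3582) + 616209) = √(1791/958 + 616209) = √(590330013/958) = 13*√3346367766/958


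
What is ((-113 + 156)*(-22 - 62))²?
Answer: 13046544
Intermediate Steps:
((-113 + 156)*(-22 - 62))² = (43*(-84))² = (-3612)² = 13046544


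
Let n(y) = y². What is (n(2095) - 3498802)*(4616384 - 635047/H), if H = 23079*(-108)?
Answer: 487778001089049605/118692 ≈ 4.1096e+12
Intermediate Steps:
H = -2492532
(n(2095) - 3498802)*(4616384 - 635047/H) = (2095² - 3498802)*(4616384 - 635047/(-2492532)) = (4389025 - 3498802)*(4616384 - 635047*(-1/2492532)) = 890223*(4616384 + 90721/356076) = 890223*(1643783639905/356076) = 487778001089049605/118692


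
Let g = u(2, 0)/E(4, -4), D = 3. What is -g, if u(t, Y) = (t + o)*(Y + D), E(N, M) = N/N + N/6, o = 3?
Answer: -9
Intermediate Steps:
E(N, M) = 1 + N/6 (E(N, M) = 1 + N*(⅙) = 1 + N/6)
u(t, Y) = (3 + Y)*(3 + t) (u(t, Y) = (t + 3)*(Y + 3) = (3 + t)*(3 + Y) = (3 + Y)*(3 + t))
g = 9 (g = (9 + 3*0 + 3*2 + 0*2)/(1 + (⅙)*4) = (9 + 0 + 6 + 0)/(1 + ⅔) = 15/(5/3) = 15*(⅗) = 9)
-g = -1*9 = -9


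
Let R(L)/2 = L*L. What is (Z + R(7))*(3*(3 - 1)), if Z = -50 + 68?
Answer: 696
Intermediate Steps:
R(L) = 2*L² (R(L) = 2*(L*L) = 2*L²)
Z = 18
(Z + R(7))*(3*(3 - 1)) = (18 + 2*7²)*(3*(3 - 1)) = (18 + 2*49)*(3*2) = (18 + 98)*6 = 116*6 = 696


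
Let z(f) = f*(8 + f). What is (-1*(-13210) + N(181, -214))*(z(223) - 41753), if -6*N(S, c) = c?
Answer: 387833120/3 ≈ 1.2928e+8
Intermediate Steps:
N(S, c) = -c/6
(-1*(-13210) + N(181, -214))*(z(223) - 41753) = (-1*(-13210) - ⅙*(-214))*(223*(8 + 223) - 41753) = (13210 + 107/3)*(223*231 - 41753) = 39737*(51513 - 41753)/3 = (39737/3)*9760 = 387833120/3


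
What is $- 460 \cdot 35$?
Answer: $-16100$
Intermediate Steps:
$- 460 \cdot 35 = \left(-1\right) 16100 = -16100$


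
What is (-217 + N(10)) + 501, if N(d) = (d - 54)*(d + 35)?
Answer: -1696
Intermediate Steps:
N(d) = (-54 + d)*(35 + d)
(-217 + N(10)) + 501 = (-217 + (-1890 + 10² - 19*10)) + 501 = (-217 + (-1890 + 100 - 190)) + 501 = (-217 - 1980) + 501 = -2197 + 501 = -1696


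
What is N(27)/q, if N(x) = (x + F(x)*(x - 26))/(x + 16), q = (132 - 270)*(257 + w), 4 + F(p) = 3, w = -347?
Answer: 13/267030 ≈ 4.8684e-5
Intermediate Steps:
F(p) = -1 (F(p) = -4 + 3 = -1)
q = 12420 (q = (132 - 270)*(257 - 347) = -138*(-90) = 12420)
N(x) = 26/(16 + x) (N(x) = (x - (x - 26))/(x + 16) = (x - (-26 + x))/(16 + x) = (x + (26 - x))/(16 + x) = 26/(16 + x))
N(27)/q = (26/(16 + 27))/12420 = (26/43)*(1/12420) = 13/267030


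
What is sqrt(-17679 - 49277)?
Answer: 2*I*sqrt(16739) ≈ 258.76*I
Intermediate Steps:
sqrt(-17679 - 49277) = sqrt(-66956) = 2*I*sqrt(16739)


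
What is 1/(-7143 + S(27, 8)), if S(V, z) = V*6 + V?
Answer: -1/6954 ≈ -0.00014380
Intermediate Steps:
S(V, z) = 7*V (S(V, z) = 6*V + V = 7*V)
1/(-7143 + S(27, 8)) = 1/(-7143 + 7*27) = 1/(-7143 + 189) = 1/(-6954) = -1/6954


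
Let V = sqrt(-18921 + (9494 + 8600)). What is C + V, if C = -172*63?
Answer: -10836 + I*sqrt(827) ≈ -10836.0 + 28.758*I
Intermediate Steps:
V = I*sqrt(827) (V = sqrt(-18921 + 18094) = sqrt(-827) = I*sqrt(827) ≈ 28.758*I)
C = -10836
C + V = -10836 + I*sqrt(827)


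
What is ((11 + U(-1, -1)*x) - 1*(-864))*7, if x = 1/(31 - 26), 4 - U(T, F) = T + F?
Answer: 30667/5 ≈ 6133.4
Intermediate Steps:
U(T, F) = 4 - F - T (U(T, F) = 4 - (T + F) = 4 - (F + T) = 4 + (-F - T) = 4 - F - T)
x = ⅕ (x = 1/5 = ⅕ ≈ 0.20000)
((11 + U(-1, -1)*x) - 1*(-864))*7 = ((11 + (4 - 1*(-1) - 1*(-1))*(⅕)) - 1*(-864))*7 = ((11 + (4 + 1 + 1)*(⅕)) + 864)*7 = ((11 + 6*(⅕)) + 864)*7 = ((11 + 6/5) + 864)*7 = (61/5 + 864)*7 = (4381/5)*7 = 30667/5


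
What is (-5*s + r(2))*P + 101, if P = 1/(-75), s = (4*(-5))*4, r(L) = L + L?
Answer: 7171/75 ≈ 95.613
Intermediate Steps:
r(L) = 2*L
s = -80 (s = -20*4 = -80)
P = -1/75 ≈ -0.013333
(-5*s + r(2))*P + 101 = (-5*(-80) + 2*2)*(-1/75) + 101 = (400 + 4)*(-1/75) + 101 = 404*(-1/75) + 101 = -404/75 + 101 = 7171/75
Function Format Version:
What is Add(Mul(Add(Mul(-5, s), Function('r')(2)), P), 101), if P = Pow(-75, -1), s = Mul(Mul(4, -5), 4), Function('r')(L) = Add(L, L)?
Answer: Rational(7171, 75) ≈ 95.613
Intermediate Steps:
Function('r')(L) = Mul(2, L)
s = -80 (s = Mul(-20, 4) = -80)
P = Rational(-1, 75) ≈ -0.013333
Add(Mul(Add(Mul(-5, s), Function('r')(2)), P), 101) = Add(Mul(Add(Mul(-5, -80), Mul(2, 2)), Rational(-1, 75)), 101) = Add(Mul(Add(400, 4), Rational(-1, 75)), 101) = Add(Mul(404, Rational(-1, 75)), 101) = Add(Rational(-404, 75), 101) = Rational(7171, 75)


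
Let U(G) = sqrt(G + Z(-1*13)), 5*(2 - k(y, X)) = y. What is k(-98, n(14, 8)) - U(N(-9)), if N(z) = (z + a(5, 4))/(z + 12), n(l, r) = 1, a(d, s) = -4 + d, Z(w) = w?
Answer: 108/5 - I*sqrt(141)/3 ≈ 21.6 - 3.9581*I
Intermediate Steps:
k(y, X) = 2 - y/5
N(z) = (1 + z)/(12 + z) (N(z) = (z + (-4 + 5))/(z + 12) = (z + 1)/(12 + z) = (1 + z)/(12 + z))
U(G) = sqrt(-13 + G) (U(G) = sqrt(G - 1*13) = sqrt(G - 13) = sqrt(-13 + G))
k(-98, n(14, 8)) - U(N(-9)) = (2 - 1/5*(-98)) - sqrt(-13 + (1 - 9)/(12 - 9)) = (2 + 98/5) - sqrt(-13 - 8/3) = 108/5 - sqrt(-13 + (1/3)*(-8)) = 108/5 - sqrt(-13 - 8/3) = 108/5 - sqrt(-47/3) = 108/5 - I*sqrt(141)/3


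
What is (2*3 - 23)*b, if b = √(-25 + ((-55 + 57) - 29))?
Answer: -34*I*√13 ≈ -122.59*I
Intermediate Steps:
b = 2*I*√13 (b = √(-25 + (2 - 29)) = √(-25 - 27) = √(-52) = 2*I*√13 ≈ 7.2111*I)
(2*3 - 23)*b = (2*3 - 23)*(2*I*√13) = (6 - 23)*(2*I*√13) = -34*I*√13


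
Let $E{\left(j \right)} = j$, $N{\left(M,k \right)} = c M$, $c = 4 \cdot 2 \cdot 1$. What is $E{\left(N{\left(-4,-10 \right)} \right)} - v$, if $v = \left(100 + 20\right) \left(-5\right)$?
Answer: $568$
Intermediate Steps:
$c = 8$ ($c = 8 \cdot 1 = 8$)
$N{\left(M,k \right)} = 8 M$
$v = -600$ ($v = 120 \left(-5\right) = -600$)
$E{\left(N{\left(-4,-10 \right)} \right)} - v = 8 \left(-4\right) - -600 = -32 + 600 = 568$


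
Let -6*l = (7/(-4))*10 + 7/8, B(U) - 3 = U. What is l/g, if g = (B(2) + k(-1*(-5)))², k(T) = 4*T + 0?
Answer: 133/30000 ≈ 0.0044333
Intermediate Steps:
B(U) = 3 + U
k(T) = 4*T
g = 625 (g = ((3 + 2) + 4*(-1*(-5)))² = (5 + 4*5)² = (5 + 20)² = 25² = 625)
l = 133/48 (l = -((7/(-4))*10 + 7/8)/6 = -((7*(-¼))*10 + 7*(⅛))/6 = -(-7/4*10 + 7/8)/6 = -(-35/2 + 7/8)/6 = -⅙*(-133/8) = 133/48 ≈ 2.7708)
l/g = (133/48)/625 = (133/48)*(1/625) = 133/30000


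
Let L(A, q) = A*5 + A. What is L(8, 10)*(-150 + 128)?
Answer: -1056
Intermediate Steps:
L(A, q) = 6*A (L(A, q) = 5*A + A = 6*A)
L(8, 10)*(-150 + 128) = (6*8)*(-150 + 128) = 48*(-22) = -1056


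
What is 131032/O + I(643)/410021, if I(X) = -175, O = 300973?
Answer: 53673201397/123405250433 ≈ 0.43493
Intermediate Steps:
131032/O + I(643)/410021 = 131032/300973 - 175/410021 = 53673201397/123405250433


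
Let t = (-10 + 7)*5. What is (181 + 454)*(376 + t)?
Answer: 229235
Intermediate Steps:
t = -15 (t = -3*5 = -15)
(181 + 454)*(376 + t) = (181 + 454)*(376 - 15) = 635*361 = 229235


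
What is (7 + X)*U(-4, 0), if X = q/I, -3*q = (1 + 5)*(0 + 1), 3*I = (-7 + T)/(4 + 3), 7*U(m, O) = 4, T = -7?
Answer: 40/7 ≈ 5.7143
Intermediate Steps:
U(m, O) = 4/7 (U(m, O) = (⅐)*4 = 4/7)
I = -⅔ (I = ((-7 - 7)/(4 + 3))/3 = (-14/7)/3 = (-14*⅐)/3 = (⅓)*(-2) = -⅔ ≈ -0.66667)
q = -2 (q = -(1 + 5)*(0 + 1)/3 = -2 ≈ -2.0000)
X = 3 (X = -2/(-⅔) = -2*(-3/2) = 3)
(7 + X)*U(-4, 0) = (7 + 3)*(4/7) = 10*(4/7) = 40/7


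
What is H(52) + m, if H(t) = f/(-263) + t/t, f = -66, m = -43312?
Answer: -11390727/263 ≈ -43311.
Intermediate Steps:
H(t) = 329/263 (H(t) = -66/(-263) + t/t = -66*(-1/263) + 1 = 66/263 + 1 = 329/263)
H(52) + m = 329/263 - 43312 = -11390727/263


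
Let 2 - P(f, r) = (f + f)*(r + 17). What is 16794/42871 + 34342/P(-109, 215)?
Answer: 105531037/98560429 ≈ 1.0707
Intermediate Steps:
P(f, r) = 2 - 2*f*(17 + r) (P(f, r) = 2 - (f + f)*(r + 17) = 2 - 2*f*(17 + r))
16794/42871 + 34342/P(-109, 215) = 16794/42871 + 34342/(2 - 34*(-109) - 2*(-109)*215) = 16794*(1/42871) + 34342/(2 + 3706 + 46870) = 16794/42871 + 34342/50578 = 16794/42871 + 34342*(1/50578) = 16794/42871 + 1561/2299 = 105531037/98560429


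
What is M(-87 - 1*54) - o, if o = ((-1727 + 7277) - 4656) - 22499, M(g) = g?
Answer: 21464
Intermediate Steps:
o = -21605 (o = (5550 - 4656) - 22499 = 894 - 22499 = -21605)
M(-87 - 1*54) - o = (-87 - 1*54) - 1*(-21605) = (-87 - 54) + 21605 = -141 + 21605 = 21464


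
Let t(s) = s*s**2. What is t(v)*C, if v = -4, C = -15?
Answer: 960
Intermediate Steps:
t(s) = s**3
t(v)*C = (-4)**3*(-15) = -64*(-15) = 960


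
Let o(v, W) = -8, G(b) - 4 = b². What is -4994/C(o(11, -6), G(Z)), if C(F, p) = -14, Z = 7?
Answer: 2497/7 ≈ 356.71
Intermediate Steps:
G(b) = 4 + b²
-4994/C(o(11, -6), G(Z)) = -4994/(-14) = -4994*(-1/14) = 2497/7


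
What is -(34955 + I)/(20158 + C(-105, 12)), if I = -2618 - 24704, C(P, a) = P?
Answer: -7633/20053 ≈ -0.38064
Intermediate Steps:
I = -27322
-(34955 + I)/(20158 + C(-105, 12)) = -(34955 - 27322)/(20158 - 105) = -7633/20053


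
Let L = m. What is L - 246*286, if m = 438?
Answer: -69918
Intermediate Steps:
L = 438
L - 246*286 = 438 - 246*286 = 438 - 70356 = -69918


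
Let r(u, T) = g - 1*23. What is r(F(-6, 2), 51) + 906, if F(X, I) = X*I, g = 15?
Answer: 898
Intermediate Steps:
F(X, I) = I*X
r(u, T) = -8 (r(u, T) = 15 - 1*23 = 15 - 23 = -8)
r(F(-6, 2), 51) + 906 = -8 + 906 = 898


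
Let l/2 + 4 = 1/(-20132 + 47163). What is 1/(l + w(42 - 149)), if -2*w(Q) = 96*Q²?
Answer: -27031/14855156358 ≈ -1.8196e-6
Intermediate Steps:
w(Q) = -48*Q²
l = -216246/27031 (l = -8 + 2/(-20132 + 47163) = -8 + 2/27031 = -216246/27031 ≈ -7.9999)
1/(l + w(42 - 149)) = 1/(-216246/27031 - 48*(42 - 149)²) = 1/(-216246/27031 - 48*(-107)²) = 1/(-216246/27031 - 48*11449) = 1/(-216246/27031 - 549552) = 1/(-14855156358/27031) = -27031/14855156358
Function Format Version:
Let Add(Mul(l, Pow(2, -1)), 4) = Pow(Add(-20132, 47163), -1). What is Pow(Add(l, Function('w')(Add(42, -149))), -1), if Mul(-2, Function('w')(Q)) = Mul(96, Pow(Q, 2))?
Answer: Rational(-27031, 14855156358) ≈ -1.8196e-6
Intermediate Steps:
Function('w')(Q) = Mul(-48, Pow(Q, 2)) (Function('w')(Q) = Mul(Rational(-1, 2), Mul(96, Pow(Q, 2))) = Mul(-48, Pow(Q, 2)))
l = Rational(-216246, 27031) (l = Add(-8, Mul(2, Pow(Add(-20132, 47163), -1))) = Add(-8, Mul(2, Pow(27031, -1))) = Add(-8, Mul(2, Rational(1, 27031))) = Add(-8, Rational(2, 27031)) = Rational(-216246, 27031) ≈ -7.9999)
Pow(Add(l, Function('w')(Add(42, -149))), -1) = Pow(Add(Rational(-216246, 27031), Mul(-48, Pow(Add(42, -149), 2))), -1) = Pow(Add(Rational(-216246, 27031), Mul(-48, Pow(-107, 2))), -1) = Pow(Add(Rational(-216246, 27031), Mul(-48, 11449)), -1) = Pow(Add(Rational(-216246, 27031), -549552), -1) = Pow(Rational(-14855156358, 27031), -1) = Rational(-27031, 14855156358)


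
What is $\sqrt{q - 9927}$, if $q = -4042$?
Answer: $i \sqrt{13969} \approx 118.19 i$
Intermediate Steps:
$\sqrt{q - 9927} = \sqrt{-4042 - 9927} = \sqrt{-13969} = i \sqrt{13969}$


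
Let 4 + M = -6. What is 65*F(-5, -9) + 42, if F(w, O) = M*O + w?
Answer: 5567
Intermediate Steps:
M = -10 (M = -4 - 6 = -10)
F(w, O) = w - 10*O (F(w, O) = -10*O + w = w - 10*O)
65*F(-5, -9) + 42 = 65*(-5 - 10*(-9)) + 42 = 65*(-5 + 90) + 42 = 65*85 + 42 = 5525 + 42 = 5567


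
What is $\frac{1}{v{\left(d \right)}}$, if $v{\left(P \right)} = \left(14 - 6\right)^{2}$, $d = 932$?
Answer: $\frac{1}{64} \approx 0.015625$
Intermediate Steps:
$v{\left(P \right)} = 64$ ($v{\left(P \right)} = 8^{2} = 64$)
$\frac{1}{v{\left(d \right)}} = \frac{1}{64}$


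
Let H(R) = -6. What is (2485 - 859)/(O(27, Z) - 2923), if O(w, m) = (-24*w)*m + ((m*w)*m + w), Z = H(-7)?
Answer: 813/982 ≈ 0.82790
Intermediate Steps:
Z = -6
O(w, m) = w + w*m**2 - 24*m*w (O(w, m) = -24*m*w + (w*m**2 + w) = -24*m*w + (w + w*m**2) = w + w*m**2 - 24*m*w)
(2485 - 859)/(O(27, Z) - 2923) = (2485 - 859)/(27*(1 + (-6)**2 - 24*(-6)) - 2923) = 1626/(27*(1 + 36 + 144) - 2923) = 1626/(27*181 - 2923) = 1626/(4887 - 2923) = 1626/1964 = 1626*(1/1964) = 813/982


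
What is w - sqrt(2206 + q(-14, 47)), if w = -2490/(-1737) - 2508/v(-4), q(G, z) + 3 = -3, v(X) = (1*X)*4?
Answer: 366353/2316 - 10*sqrt(22) ≈ 111.28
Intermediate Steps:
v(X) = 4*X (v(X) = X*4 = 4*X)
q(G, z) = -6 (q(G, z) = -3 - 3 = -6)
w = 366353/2316 (w = -2490/(-1737) - 2508/(4*(-4)) = -2490*(-1/1737) - 2508/(-16) = 830/579 - 2508*(-1/16) = 830/579 + 627/4 = 366353/2316 ≈ 158.18)
w - sqrt(2206 + q(-14, 47)) = 366353/2316 - sqrt(2206 - 6) = 366353/2316 - sqrt(2200) = 366353/2316 - 10*sqrt(22)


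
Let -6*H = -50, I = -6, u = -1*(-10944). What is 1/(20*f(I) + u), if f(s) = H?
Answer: 3/33332 ≈ 9.0004e-5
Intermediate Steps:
u = 10944
H = 25/3 (H = -⅙*(-50) = 25/3 ≈ 8.3333)
f(s) = 25/3
1/(20*f(I) + u) = 1/(20*(25/3) + 10944) = 1/(500/3 + 10944) = 1/(33332/3) = 3/33332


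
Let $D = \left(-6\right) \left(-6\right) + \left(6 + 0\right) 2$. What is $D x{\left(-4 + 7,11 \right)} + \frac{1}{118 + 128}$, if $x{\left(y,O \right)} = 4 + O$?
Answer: $\frac{177121}{246} \approx 720.0$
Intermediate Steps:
$D = 48$ ($D = 36 + 6 \cdot 2 = 36 + 12 = 48$)
$D x{\left(-4 + 7,11 \right)} + \frac{1}{118 + 128} = 48 \left(4 + 11\right) + \frac{1}{118 + 128} = 48 \cdot 15 + \frac{1}{246} = 720 + \frac{1}{246} = \frac{177121}{246}$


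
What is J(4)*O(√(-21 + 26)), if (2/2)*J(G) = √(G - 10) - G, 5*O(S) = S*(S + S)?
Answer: -8 + 2*I*√6 ≈ -8.0 + 4.899*I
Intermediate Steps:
O(S) = 2*S²/5 (O(S) = (S*(S + S))/5 = (S*(2*S))/5 = (2*S²)/5 = 2*S²/5)
J(G) = √(-10 + G) - G (J(G) = √(G - 10) - G = √(-10 + G) - G)
J(4)*O(√(-21 + 26)) = (√(-10 + 4) - 1*4)*(2*(√(-21 + 26))²/5) = (√(-6) - 4)*(2*(√5)²/5) = (I*√6 - 4)*((⅖)*5) = (-4 + I*√6)*2 = -8 + 2*I*√6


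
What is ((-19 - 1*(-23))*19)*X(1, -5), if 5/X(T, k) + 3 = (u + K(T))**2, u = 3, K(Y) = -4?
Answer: -190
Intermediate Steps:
X(T, k) = -5/2 (X(T, k) = 5/(-3 + (3 - 4)**2) = 5/(-3 + (-1)**2) = 5/(-3 + 1) = 5/(-2) = 5*(-1/2) = -5/2)
((-19 - 1*(-23))*19)*X(1, -5) = ((-19 - 1*(-23))*19)*(-5/2) = ((-19 + 23)*19)*(-5/2) = (4*19)*(-5/2) = 76*(-5/2) = -190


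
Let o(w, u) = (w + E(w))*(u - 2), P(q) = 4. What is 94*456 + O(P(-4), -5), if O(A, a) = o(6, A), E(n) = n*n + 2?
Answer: 42952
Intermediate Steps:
E(n) = 2 + n**2 (E(n) = n**2 + 2 = 2 + n**2)
o(w, u) = (-2 + u)*(2 + w + w**2) (o(w, u) = (w + (2 + w**2))*(u - 2) = (2 + w + w**2)*(-2 + u) = (-2 + u)*(2 + w + w**2))
O(A, a) = -88 + 44*A (O(A, a) = -4 - 2*6 - 2*6**2 + A*6 + A*(2 + 6**2) = -4 - 12 - 2*36 + 6*A + A*(2 + 36) = -4 - 12 - 72 + 6*A + A*38 = -4 - 12 - 72 + 6*A + 38*A = -88 + 44*A)
94*456 + O(P(-4), -5) = 94*456 + (-88 + 44*4) = 42864 + (-88 + 176) = 42864 + 88 = 42952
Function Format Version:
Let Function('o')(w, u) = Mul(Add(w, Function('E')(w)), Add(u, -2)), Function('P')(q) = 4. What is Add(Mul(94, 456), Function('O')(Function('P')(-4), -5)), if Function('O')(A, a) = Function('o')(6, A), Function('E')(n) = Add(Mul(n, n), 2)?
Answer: 42952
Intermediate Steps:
Function('E')(n) = Add(2, Pow(n, 2)) (Function('E')(n) = Add(Pow(n, 2), 2) = Add(2, Pow(n, 2)))
Function('o')(w, u) = Mul(Add(-2, u), Add(2, w, Pow(w, 2))) (Function('o')(w, u) = Mul(Add(w, Add(2, Pow(w, 2))), Add(u, -2)) = Mul(Add(2, w, Pow(w, 2)), Add(-2, u)) = Mul(Add(-2, u), Add(2, w, Pow(w, 2))))
Function('O')(A, a) = Add(-88, Mul(44, A)) (Function('O')(A, a) = Add(-4, Mul(-2, 6), Mul(-2, Pow(6, 2)), Mul(A, 6), Mul(A, Add(2, Pow(6, 2)))) = Add(-4, -12, Mul(-2, 36), Mul(6, A), Mul(A, Add(2, 36))) = Add(-4, -12, -72, Mul(6, A), Mul(A, 38)) = Add(-4, -12, -72, Mul(6, A), Mul(38, A)) = Add(-88, Mul(44, A)))
Add(Mul(94, 456), Function('O')(Function('P')(-4), -5)) = Add(Mul(94, 456), Add(-88, Mul(44, 4))) = Add(42864, Add(-88, 176)) = Add(42864, 88) = 42952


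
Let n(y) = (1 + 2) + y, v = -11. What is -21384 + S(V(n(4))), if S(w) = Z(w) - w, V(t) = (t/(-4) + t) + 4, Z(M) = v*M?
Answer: -21495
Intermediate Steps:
n(y) = 3 + y
Z(M) = -11*M
V(t) = 4 + 3*t/4 (V(t) = (t*(-¼) + t) + 4 = (-t/4 + t) + 4 = 3*t/4 + 4 = 4 + 3*t/4)
S(w) = -12*w (S(w) = -11*w - w = -12*w)
-21384 + S(V(n(4))) = -21384 - 12*(4 + 3*(3 + 4)/4) = -21384 - 12*(4 + (¾)*7) = -21384 - 12*(4 + 21/4) = -21384 - 12*37/4 = -21384 - 111 = -21495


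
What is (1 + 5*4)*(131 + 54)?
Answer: 3885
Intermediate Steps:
(1 + 5*4)*(131 + 54) = (1 + 20)*185 = 21*185 = 3885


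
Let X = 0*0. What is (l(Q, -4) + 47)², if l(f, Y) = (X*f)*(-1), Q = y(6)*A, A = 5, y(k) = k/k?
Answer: 2209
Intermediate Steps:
y(k) = 1
X = 0
Q = 5 (Q = 1*5 = 5)
l(f, Y) = 0 (l(f, Y) = (0*f)*(-1) = 0*(-1) = 0)
(l(Q, -4) + 47)² = (0 + 47)² = 47² = 2209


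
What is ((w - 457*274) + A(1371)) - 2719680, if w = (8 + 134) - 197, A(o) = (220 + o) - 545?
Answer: -2843907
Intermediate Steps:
A(o) = -325 + o
w = -55 (w = 142 - 197 = -55)
((w - 457*274) + A(1371)) - 2719680 = ((-55 - 457*274) + (-325 + 1371)) - 2719680 = ((-55 - 125218) + 1046) - 2719680 = (-125273 + 1046) - 2719680 = -124227 - 2719680 = -2843907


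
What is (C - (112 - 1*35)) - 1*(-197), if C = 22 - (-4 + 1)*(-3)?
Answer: 133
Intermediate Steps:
C = 13 (C = 22 - (-3)*(-3) = 22 - 1*9 = 22 - 9 = 13)
(C - (112 - 1*35)) - 1*(-197) = (13 - (112 - 1*35)) - 1*(-197) = (13 - (112 - 35)) + 197 = (13 - 1*77) + 197 = (13 - 77) + 197 = -64 + 197 = 133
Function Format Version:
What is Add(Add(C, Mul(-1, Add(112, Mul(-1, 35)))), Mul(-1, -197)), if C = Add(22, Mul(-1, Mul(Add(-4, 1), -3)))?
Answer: 133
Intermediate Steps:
C = 13 (C = Add(22, Mul(-1, Mul(-3, -3))) = Add(22, Mul(-1, 9)) = Add(22, -9) = 13)
Add(Add(C, Mul(-1, Add(112, Mul(-1, 35)))), Mul(-1, -197)) = Add(Add(13, Mul(-1, Add(112, Mul(-1, 35)))), Mul(-1, -197)) = Add(Add(13, Mul(-1, Add(112, -35))), 197) = Add(Add(13, Mul(-1, 77)), 197) = Add(Add(13, -77), 197) = Add(-64, 197) = 133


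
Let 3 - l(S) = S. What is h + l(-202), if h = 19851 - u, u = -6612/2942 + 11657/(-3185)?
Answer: 93992744617/4685135 ≈ 20062.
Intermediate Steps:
l(S) = 3 - S
u = -27677057/4685135 (u = -6612*1/2942 + 11657*(-1/3185) = -3306/1471 - 11657/3185 = -27677057/4685135 ≈ -5.9074)
h = 93032291942/4685135 (h = 19851 - 1*(-27677057/4685135) = 19851 + 27677057/4685135 = 93032291942/4685135 ≈ 19857.)
h + l(-202) = 93032291942/4685135 + (3 - 1*(-202)) = 93032291942/4685135 + (3 + 202) = 93032291942/4685135 + 205 = 93992744617/4685135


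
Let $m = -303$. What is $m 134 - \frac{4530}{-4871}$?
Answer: $- \frac{197767812}{4871} \approx -40601.0$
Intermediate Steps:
$m 134 - \frac{4530}{-4871} = \left(-303\right) 134 - \frac{4530}{-4871} = -40602 - 4530 \left(- \frac{1}{4871}\right) = -40602 - - \frac{4530}{4871} = -40602 + \frac{4530}{4871} = - \frac{197767812}{4871}$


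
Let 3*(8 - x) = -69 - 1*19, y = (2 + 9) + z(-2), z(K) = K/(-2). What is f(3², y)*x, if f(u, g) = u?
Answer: 336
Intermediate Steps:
z(K) = -K/2 (z(K) = K*(-½) = -K/2)
y = 12 (y = (2 + 9) - ½*(-2) = 11 + 1 = 12)
x = 112/3 (x = 8 - (-69 - 1*19)/3 = 8 - (-69 - 19)/3 = 8 - ⅓*(-88) = 8 + 88/3 = 112/3 ≈ 37.333)
f(3², y)*x = 3²*(112/3) = 9*(112/3) = 336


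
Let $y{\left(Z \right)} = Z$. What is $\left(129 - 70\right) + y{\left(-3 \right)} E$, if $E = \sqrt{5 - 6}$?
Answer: $59 - 3 i \approx 59.0 - 3.0 i$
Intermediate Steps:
$E = i$ ($E = \sqrt{-1} = i \approx 1.0 i$)
$\left(129 - 70\right) + y{\left(-3 \right)} E = \left(129 - 70\right) - 3 i = 59 - 3 i$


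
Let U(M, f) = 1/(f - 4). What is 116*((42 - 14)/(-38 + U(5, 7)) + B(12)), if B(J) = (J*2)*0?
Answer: -9744/113 ≈ -86.230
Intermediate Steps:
U(M, f) = 1/(-4 + f)
B(J) = 0 (B(J) = (2*J)*0 = 0)
116*((42 - 14)/(-38 + U(5, 7)) + B(12)) = 116*((42 - 14)/(-38 + 1/(-4 + 7)) + 0) = 116*(28/(-38 + 1/3) + 0) = 116*(28/(-38 + ⅓) + 0) = 116*(28/(-113/3) + 0) = 116*(28*(-3/113) + 0) = 116*(-84/113 + 0) = 116*(-84/113) = -9744/113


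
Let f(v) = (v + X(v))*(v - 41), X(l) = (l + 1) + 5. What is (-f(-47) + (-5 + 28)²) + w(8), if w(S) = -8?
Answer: -7223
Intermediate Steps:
X(l) = 6 + l (X(l) = (1 + l) + 5 = 6 + l)
f(v) = (-41 + v)*(6 + 2*v) (f(v) = (v + (6 + v))*(v - 41) = (6 + 2*v)*(-41 + v) = (-41 + v)*(6 + 2*v))
(-f(-47) + (-5 + 28)²) + w(8) = (-(-246 - 76*(-47) + 2*(-47)²) + (-5 + 28)²) - 8 = (-(-246 + 3572 + 2*2209) + 23²) - 8 = (-(-246 + 3572 + 4418) + 529) - 8 = (-1*7744 + 529) - 8 = (-7744 + 529) - 8 = -7215 - 8 = -7223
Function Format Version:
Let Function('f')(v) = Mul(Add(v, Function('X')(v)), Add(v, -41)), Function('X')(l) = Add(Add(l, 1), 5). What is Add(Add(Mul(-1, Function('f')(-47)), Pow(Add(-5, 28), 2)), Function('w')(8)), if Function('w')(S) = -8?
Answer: -7223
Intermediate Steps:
Function('X')(l) = Add(6, l) (Function('X')(l) = Add(Add(1, l), 5) = Add(6, l))
Function('f')(v) = Mul(Add(-41, v), Add(6, Mul(2, v))) (Function('f')(v) = Mul(Add(v, Add(6, v)), Add(v, -41)) = Mul(Add(6, Mul(2, v)), Add(-41, v)) = Mul(Add(-41, v), Add(6, Mul(2, v))))
Add(Add(Mul(-1, Function('f')(-47)), Pow(Add(-5, 28), 2)), Function('w')(8)) = Add(Add(Mul(-1, Add(-246, Mul(-76, -47), Mul(2, Pow(-47, 2)))), Pow(Add(-5, 28), 2)), -8) = Add(Add(Mul(-1, Add(-246, 3572, Mul(2, 2209))), Pow(23, 2)), -8) = Add(Add(Mul(-1, Add(-246, 3572, 4418)), 529), -8) = Add(Add(Mul(-1, 7744), 529), -8) = Add(Add(-7744, 529), -8) = Add(-7215, -8) = -7223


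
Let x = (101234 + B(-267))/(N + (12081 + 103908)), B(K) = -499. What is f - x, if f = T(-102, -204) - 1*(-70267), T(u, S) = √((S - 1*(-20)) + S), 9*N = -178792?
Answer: 60787707488/865109 + 2*I*√97 ≈ 70266.0 + 19.698*I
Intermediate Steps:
N = -178792/9 (N = (⅑)*(-178792) = -178792/9 ≈ -19866.)
T(u, S) = √(20 + 2*S) (T(u, S) = √((S + 20) + S) = √((20 + S) + S) = √(20 + 2*S))
x = 906615/865109 (x = (101234 - 499)/(-178792/9 + (12081 + 103908)) = 100735/(-178792/9 + 115989) = 100735/(865109/9) = 100735*(9/865109) = 906615/865109 ≈ 1.0480)
f = 70267 + 2*I*√97 (f = √(20 + 2*(-204)) - 1*(-70267) = √(20 - 408) + 70267 = √(-388) + 70267 = 2*I*√97 + 70267 = 70267 + 2*I*√97 ≈ 70267.0 + 19.698*I)
f - x = (70267 + 2*I*√97) - 1*906615/865109 = (70267 + 2*I*√97) - 906615/865109 = 60787707488/865109 + 2*I*√97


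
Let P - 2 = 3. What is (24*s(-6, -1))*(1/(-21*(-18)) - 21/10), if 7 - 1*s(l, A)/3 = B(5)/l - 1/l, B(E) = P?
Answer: -364688/315 ≈ -1157.7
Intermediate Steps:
P = 5 (P = 2 + 3 = 5)
B(E) = 5
s(l, A) = 21 - 12/l (s(l, A) = 21 - 3*(5/l - 1/l) = 21 - 12/l)
(24*s(-6, -1))*(1/(-21*(-18)) - 21/10) = (24*(21 - 12/(-6)))*(1/(-21*(-18)) - 21/10) = (24*(21 - 12*(-1/6)))*(-1/21*(-1/18) - 21*1/10) = (24*(21 + 2))*(1/378 - 21/10) = (24*23)*(-1982/945) = 552*(-1982/945) = -364688/315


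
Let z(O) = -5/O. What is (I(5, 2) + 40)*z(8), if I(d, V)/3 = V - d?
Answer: -155/8 ≈ -19.375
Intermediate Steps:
I(d, V) = -3*d + 3*V (I(d, V) = 3*(V - d) = -3*d + 3*V)
(I(5, 2) + 40)*z(8) = ((-3*5 + 3*2) + 40)*(-5/8) = ((-15 + 6) + 40)*(-5*⅛) = (-9 + 40)*(-5/8) = 31*(-5/8) = -155/8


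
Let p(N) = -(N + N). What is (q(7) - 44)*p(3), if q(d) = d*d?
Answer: -30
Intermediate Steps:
q(d) = d**2
p(N) = -2*N
(q(7) - 44)*p(3) = (7**2 - 44)*(-2*3) = (49 - 44)*(-6) = 5*(-6) = -30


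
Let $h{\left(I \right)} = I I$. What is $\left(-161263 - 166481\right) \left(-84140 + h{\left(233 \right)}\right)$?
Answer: $9783486144$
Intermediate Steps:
$h{\left(I \right)} = I^{2}$
$\left(-161263 - 166481\right) \left(-84140 + h{\left(233 \right)}\right) = \left(-161263 - 166481\right) \left(-84140 + 233^{2}\right) = - 327744 \left(-84140 + 54289\right) = \left(-327744\right) \left(-29851\right) = 9783486144$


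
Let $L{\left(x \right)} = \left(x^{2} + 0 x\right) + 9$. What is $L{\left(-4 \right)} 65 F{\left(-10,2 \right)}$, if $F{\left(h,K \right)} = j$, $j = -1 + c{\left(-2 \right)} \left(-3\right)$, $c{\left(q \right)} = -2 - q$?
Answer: $-1625$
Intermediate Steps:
$L{\left(x \right)} = 9 + x^{2}$ ($L{\left(x \right)} = \left(x^{2} + 0\right) + 9 = x^{2} + 9 = 9 + x^{2}$)
$j = -1$ ($j = -1 + \left(-2 - -2\right) \left(-3\right) = -1 + \left(-2 + 2\right) \left(-3\right) = -1 + 0 \left(-3\right) = -1 + 0 = -1$)
$F{\left(h,K \right)} = -1$
$L{\left(-4 \right)} 65 F{\left(-10,2 \right)} = \left(9 + \left(-4\right)^{2}\right) 65 \left(-1\right) = \left(9 + 16\right) 65 \left(-1\right) = 25 \cdot 65 \left(-1\right) = 1625 \left(-1\right) = -1625$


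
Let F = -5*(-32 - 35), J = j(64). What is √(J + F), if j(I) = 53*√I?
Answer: √759 ≈ 27.550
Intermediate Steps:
J = 424 (J = 53*√64 = 53*8 = 424)
F = 335 (F = -5*(-67) = 335)
√(J + F) = √(424 + 335) = √759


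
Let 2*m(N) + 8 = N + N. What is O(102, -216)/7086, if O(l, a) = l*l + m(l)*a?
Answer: -1794/1181 ≈ -1.5191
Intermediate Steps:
m(N) = -4 + N (m(N) = -4 + (N + N)/2 = -4 + (2*N)/2 = -4 + N)
O(l, a) = l**2 + a*(-4 + l) (O(l, a) = l*l + (-4 + l)*a = l**2 + a*(-4 + l))
O(102, -216)/7086 = (102**2 - 216*(-4 + 102))/7086 = (10404 - 216*98)*(1/7086) = (10404 - 21168)*(1/7086) = -10764*1/7086 = -1794/1181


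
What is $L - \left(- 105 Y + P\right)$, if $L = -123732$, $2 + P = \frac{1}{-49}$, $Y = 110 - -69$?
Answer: $- \frac{5141814}{49} \approx -1.0494 \cdot 10^{5}$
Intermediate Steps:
$Y = 179$ ($Y = 110 + 69 = 179$)
$P = - \frac{99}{49}$ ($P = -2 + \frac{1}{-49} = -2 - \frac{1}{49} = - \frac{99}{49} \approx -2.0204$)
$L - \left(- 105 Y + P\right) = -123732 - \left(\left(-105\right) 179 - \frac{99}{49}\right) = -123732 - \left(-18795 - \frac{99}{49}\right) = -123732 - - \frac{921054}{49} = -123732 + \frac{921054}{49} = - \frac{5141814}{49}$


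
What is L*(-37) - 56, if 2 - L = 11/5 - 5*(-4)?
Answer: 3457/5 ≈ 691.40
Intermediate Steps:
L = -101/5 (L = 2 - (11/5 - 5*(-4)) = 2 - (11*(1/5) - 1*(-20)) = 2 - (11/5 + 20) = 2 - 1*111/5 = 2 - 111/5 = -101/5 ≈ -20.200)
L*(-37) - 56 = -101/5*(-37) - 56 = 3737/5 - 56 = 3457/5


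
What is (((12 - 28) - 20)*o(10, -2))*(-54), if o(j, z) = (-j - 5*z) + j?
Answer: 19440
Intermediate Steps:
o(j, z) = -5*z
(((12 - 28) - 20)*o(10, -2))*(-54) = (((12 - 28) - 20)*(-5*(-2)))*(-54) = ((-16 - 20)*10)*(-54) = -36*10*(-54) = -360*(-54) = 19440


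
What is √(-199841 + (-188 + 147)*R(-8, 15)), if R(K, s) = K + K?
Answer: 7*I*√4065 ≈ 446.3*I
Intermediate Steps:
R(K, s) = 2*K
√(-199841 + (-188 + 147)*R(-8, 15)) = √(-199841 + (-188 + 147)*(2*(-8))) = √(-199841 - 41*(-16)) = √(-199841 + 656) = √(-199185) = 7*I*√4065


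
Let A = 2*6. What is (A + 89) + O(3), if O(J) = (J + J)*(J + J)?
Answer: 137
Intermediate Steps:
O(J) = 4*J² (O(J) = (2*J)*(2*J) = 4*J²)
A = 12
(A + 89) + O(3) = (12 + 89) + 4*3² = 101 + 4*9 = 101 + 36 = 137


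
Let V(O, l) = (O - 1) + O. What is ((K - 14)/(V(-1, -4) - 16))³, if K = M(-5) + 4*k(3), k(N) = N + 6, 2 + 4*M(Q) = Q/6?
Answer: -133432831/94818816 ≈ -1.4072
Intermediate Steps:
V(O, l) = -1 + 2*O (V(O, l) = (-1 + O) + O = -1 + 2*O)
M(Q) = -½ + Q/24 (M(Q) = -½ + (Q/6)/4 = -½ + Q/24)
k(N) = 6 + N
K = 847/24 (K = (-½ + (1/24)*(-5)) + 4*(6 + 3) = (-½ - 5/24) + 4*9 = -17/24 + 36 = 847/24 ≈ 35.292)
((K - 14)/(V(-1, -4) - 16))³ = ((847/24 - 14)/((-1 + 2*(-1)) - 16))³ = (511/(24*((-1 - 2) - 16)))³ = (511/(24*(-3 - 16)))³ = ((511/24)/(-19))³ = ((511/24)*(-1/19))³ = (-511/456)³ = -133432831/94818816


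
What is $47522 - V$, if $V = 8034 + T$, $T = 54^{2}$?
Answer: $36572$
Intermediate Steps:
$T = 2916$
$V = 10950$ ($V = 8034 + 2916 = 10950$)
$47522 - V = 47522 - 10950 = 36572$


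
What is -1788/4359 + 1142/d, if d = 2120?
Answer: 197903/1540180 ≈ 0.12849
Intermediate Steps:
-1788/4359 + 1142/d = -1788/4359 + 1142/2120 = -1788*1/4359 + 1142*(1/2120) = -596/1453 + 571/1060 = 197903/1540180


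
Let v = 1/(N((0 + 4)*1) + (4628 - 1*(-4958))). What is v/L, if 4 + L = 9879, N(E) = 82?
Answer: 1/95471500 ≈ 1.0474e-8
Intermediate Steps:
L = 9875 (L = -4 + 9879 = 9875)
v = 1/9668 (v = 1/(82 + (4628 - 1*(-4958))) = 1/(82 + (4628 + 4958)) = 1/(82 + 9586) = 1/9668 ≈ 0.00010343)
v/L = (1/9668)/9875 = (1/9668)*(1/9875) = 1/95471500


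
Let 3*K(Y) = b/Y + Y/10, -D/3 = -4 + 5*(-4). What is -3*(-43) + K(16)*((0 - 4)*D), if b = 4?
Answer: -243/5 ≈ -48.600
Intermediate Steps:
D = 72 (D = -3*(-4 + 5*(-4)) = -3*(-4 - 20) = -3*(-24) = 72)
K(Y) = Y/30 + 4/(3*Y) (K(Y) = (4/Y + Y/10)/3 = Y/30 + 4/(3*Y))
-3*(-43) + K(16)*((0 - 4)*D) = -3*(-43) + ((1/30)*(40 + 16²)/16)*((0 - 4)*72) = 129 + ((1/30)*(1/16)*(40 + 256))*(-4*72) = 129 + ((1/30)*(1/16)*296)*(-288) = 129 + (37/60)*(-288) = 129 - 888/5 = -243/5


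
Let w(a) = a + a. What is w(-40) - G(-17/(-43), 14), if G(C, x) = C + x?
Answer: -4059/43 ≈ -94.395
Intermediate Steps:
w(a) = 2*a
w(-40) - G(-17/(-43), 14) = 2*(-40) - (-17/(-43) + 14) = -80 - (-17*(-1/43) + 14) = -80 - (17/43 + 14) = -80 - 1*619/43 = -80 - 619/43 = -4059/43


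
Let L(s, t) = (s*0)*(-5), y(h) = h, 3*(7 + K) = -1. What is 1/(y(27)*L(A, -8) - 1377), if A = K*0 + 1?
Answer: -1/1377 ≈ -0.00072622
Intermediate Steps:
K = -22/3 (K = -7 + (1/3)*(-1) = -7 - 1/3 = -22/3 ≈ -7.3333)
A = 1 (A = -22/3*0 + 1 = 0 + 1 = 1)
L(s, t) = 0 (L(s, t) = 0*(-5) = 0)
1/(y(27)*L(A, -8) - 1377) = 1/(27*0 - 1377) = 1/(0 - 1377) = 1/(-1377) = -1/1377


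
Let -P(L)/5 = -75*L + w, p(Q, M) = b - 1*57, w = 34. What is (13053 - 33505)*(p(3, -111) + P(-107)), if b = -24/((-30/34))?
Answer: 4123614048/5 ≈ 8.2472e+8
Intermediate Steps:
b = 136/5 (b = -24/((-30*1/34)) = -24/(-15/17) = -24*(-17/15) = 136/5 ≈ 27.200)
p(Q, M) = -149/5 (p(Q, M) = 136/5 - 1*57 = 136/5 - 57 = -149/5)
P(L) = -170 + 375*L (P(L) = -5*(-75*L + 34) = -5*(34 - 75*L) = -170 + 375*L)
(13053 - 33505)*(p(3, -111) + P(-107)) = (13053 - 33505)*(-149/5 + (-170 + 375*(-107))) = -20452*(-149/5 + (-170 - 40125)) = -20452*(-149/5 - 40295) = -20452*(-201624/5) = 4123614048/5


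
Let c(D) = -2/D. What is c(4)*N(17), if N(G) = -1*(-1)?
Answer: -½ ≈ -0.50000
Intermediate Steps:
N(G) = 1
c(4)*N(17) = -2/4*1 = -2*¼*1 = -½*1 = -½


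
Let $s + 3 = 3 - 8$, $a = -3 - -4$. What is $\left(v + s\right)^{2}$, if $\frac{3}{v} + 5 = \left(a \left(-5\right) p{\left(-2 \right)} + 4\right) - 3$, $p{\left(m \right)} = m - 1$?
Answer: $\frac{7225}{121} \approx 59.711$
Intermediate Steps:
$p{\left(m \right)} = -1 + m$
$a = 1$ ($a = -3 + 4 = 1$)
$s = -8$ ($s = -3 + \left(3 - 8\right) = -3 - 5 = -8$)
$v = \frac{3}{11}$ ($v = \frac{3}{-5 - \left(-1 - 1 \left(-5\right) \left(-1 - 2\right)\right)} = \frac{3}{-5 + \left(\left(\left(-5\right) \left(-3\right) + 4\right) - 3\right)} = \frac{3}{-5 + \left(\left(15 + 4\right) - 3\right)} = \frac{3}{-5 + \left(19 - 3\right)} = \frac{3}{-5 + 16} = \frac{3}{11} \approx 0.27273$)
$\left(v + s\right)^{2} = \left(\frac{3}{11} - 8\right)^{2} = \left(- \frac{85}{11}\right)^{2} = \frac{7225}{121}$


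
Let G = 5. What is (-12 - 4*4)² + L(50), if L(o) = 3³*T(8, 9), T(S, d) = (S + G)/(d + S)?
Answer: 13679/17 ≈ 804.65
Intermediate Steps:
T(S, d) = (5 + S)/(S + d) (T(S, d) = (S + 5)/(d + S) = (5 + S)/(S + d))
L(o) = 351/17 (L(o) = 3³*((5 + 8)/(8 + 9)) = 27*(13/17) = 351/17)
(-12 - 4*4)² + L(50) = (-12 - 4*4)² + 351/17 = (-12 - 16)² + 351/17 = (-28)² + 351/17 = 784 + 351/17 = 13679/17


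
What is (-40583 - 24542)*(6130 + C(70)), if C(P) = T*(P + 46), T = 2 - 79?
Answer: 182480250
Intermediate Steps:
T = -77
C(P) = -3542 - 77*P (C(P) = -77*(P + 46) = -77*(46 + P) = -3542 - 77*P)
(-40583 - 24542)*(6130 + C(70)) = (-40583 - 24542)*(6130 + (-3542 - 77*70)) = -65125*(6130 + (-3542 - 5390)) = -65125*(6130 - 8932) = -65125*(-2802) = 182480250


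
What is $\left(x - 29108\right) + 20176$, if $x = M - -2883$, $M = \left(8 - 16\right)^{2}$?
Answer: $-5985$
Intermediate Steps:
$M = 64$ ($M = \left(-8\right)^{2} = 64$)
$x = 2947$ ($x = 64 - -2883 = 64 + 2883 = 2947$)
$\left(x - 29108\right) + 20176 = \left(2947 - 29108\right) + 20176 = -26161 + 20176 = -5985$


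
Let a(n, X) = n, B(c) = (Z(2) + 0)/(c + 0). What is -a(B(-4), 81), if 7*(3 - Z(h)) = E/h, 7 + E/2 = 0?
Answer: 1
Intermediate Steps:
E = -14 (E = -14 + 2*0 = -14 + 0 = -14)
Z(h) = 3 + 2/h (Z(h) = 3 - (-2)/h = 3 + 2/h)
B(c) = 4/c (B(c) = ((3 + 2/2) + 0)/(c + 0) = ((3 + 2*(½)) + 0)/c = ((3 + 1) + 0)/c = (4 + 0)/c = 4/c)
-a(B(-4), 81) = -4/(-4) = -4*(-1)/4 = -1*(-1) = 1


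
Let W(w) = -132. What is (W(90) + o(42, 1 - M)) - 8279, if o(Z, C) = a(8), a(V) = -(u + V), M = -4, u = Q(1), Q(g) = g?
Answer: -8420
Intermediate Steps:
u = 1
a(V) = -1 - V (a(V) = -(1 + V) = -1 - V)
o(Z, C) = -9 (o(Z, C) = -1 - 1*8 = -1 - 8 = -9)
(W(90) + o(42, 1 - M)) - 8279 = (-132 - 9) - 8279 = -141 - 8279 = -8420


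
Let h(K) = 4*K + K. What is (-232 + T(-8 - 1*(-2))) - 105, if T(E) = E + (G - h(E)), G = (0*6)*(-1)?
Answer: -313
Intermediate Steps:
G = 0 (G = 0*(-1) = 0)
h(K) = 5*K
T(E) = -4*E (T(E) = E + (0 - 5*E) = E - 5*E = -4*E)
(-232 + T(-8 - 1*(-2))) - 105 = (-232 - 4*(-8 - 1*(-2))) - 105 = (-232 - 4*(-8 + 2)) - 105 = (-232 - 4*(-6)) - 105 = (-232 + 24) - 105 = -208 - 105 = -313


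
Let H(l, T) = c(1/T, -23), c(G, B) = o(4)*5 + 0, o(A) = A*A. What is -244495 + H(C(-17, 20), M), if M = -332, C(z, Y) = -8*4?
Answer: -244415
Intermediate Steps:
C(z, Y) = -32
o(A) = A²
c(G, B) = 80 (c(G, B) = 4²*5 + 0 = 16*5 + 0 = 80 + 0 = 80)
H(l, T) = 80
-244495 + H(C(-17, 20), M) = -244495 + 80 = -244415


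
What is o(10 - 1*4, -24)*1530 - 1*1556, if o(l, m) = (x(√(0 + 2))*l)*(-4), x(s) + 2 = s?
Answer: 71884 - 36720*√2 ≈ 19954.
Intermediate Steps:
x(s) = -2 + s
o(l, m) = -4*l*(-2 + √2) (o(l, m) = ((-2 + √(0 + 2))*l)*(-4) = ((-2 + √2)*l)*(-4) = (l*(-2 + √2))*(-4) = -4*l*(-2 + √2))
o(10 - 1*4, -24)*1530 - 1*1556 = (4*(10 - 1*4)*(2 - √2))*1530 - 1*1556 = (4*(10 - 4)*(2 - √2))*1530 - 1556 = (4*6*(2 - √2))*1530 - 1556 = (48 - 24*√2)*1530 - 1556 = (73440 - 36720*√2) - 1556 = 71884 - 36720*√2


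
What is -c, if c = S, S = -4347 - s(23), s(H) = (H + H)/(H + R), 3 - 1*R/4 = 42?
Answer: 578105/133 ≈ 4346.7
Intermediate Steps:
R = -156 (R = 12 - 4*42 = 12 - 168 = -156)
s(H) = 2*H/(-156 + H) (s(H) = (H + H)/(H - 156) = (2*H)/(-156 + H) = 2*H/(-156 + H))
S = -578105/133 (S = -4347 - 2*23/(-156 + 23) = -4347 - 2*23/(-133) = -4347 - 2*23*(-1)/133 = -4347 - 1*(-46/133) = -4347 + 46/133 = -578105/133 ≈ -4346.7)
c = -578105/133 ≈ -4346.7
-c = -1*(-578105/133) = 578105/133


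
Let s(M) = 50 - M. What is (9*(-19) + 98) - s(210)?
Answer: 87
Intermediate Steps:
(9*(-19) + 98) - s(210) = (9*(-19) + 98) - (50 - 1*210) = (-171 + 98) - (50 - 210) = -73 - 1*(-160) = -73 + 160 = 87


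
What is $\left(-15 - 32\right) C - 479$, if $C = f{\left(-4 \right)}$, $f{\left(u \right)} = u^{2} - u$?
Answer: $-1419$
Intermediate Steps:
$C = 20$ ($C = - 4 \left(-1 - 4\right) = \left(-4\right) \left(-5\right) = 20$)
$\left(-15 - 32\right) C - 479 = \left(-15 - 32\right) 20 - 479 = \left(-47\right) 20 - 479 = -940 - 479 = -1419$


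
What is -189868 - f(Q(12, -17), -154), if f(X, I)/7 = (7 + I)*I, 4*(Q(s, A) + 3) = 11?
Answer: -348334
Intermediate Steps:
Q(s, A) = -1/4 (Q(s, A) = -3 + (1/4)*11 = -3 + 11/4 = -1/4)
f(X, I) = 7*I*(7 + I) (f(X, I) = 7*((7 + I)*I) = 7*(I*(7 + I)) = 7*I*(7 + I))
-189868 - f(Q(12, -17), -154) = -189868 - 7*(-154)*(7 - 154) = -189868 - 7*(-154)*(-147) = -189868 - 1*158466 = -189868 - 158466 = -348334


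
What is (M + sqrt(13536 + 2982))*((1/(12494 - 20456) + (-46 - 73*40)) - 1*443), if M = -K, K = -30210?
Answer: -136662281065/1327 - 27142459*sqrt(16518)/7962 ≈ -1.0342e+8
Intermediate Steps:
M = 30210 (M = -1*(-30210) = 30210)
(M + sqrt(13536 + 2982))*((1/(12494 - 20456) + (-46 - 73*40)) - 1*443) = (30210 + sqrt(13536 + 2982))*((1/(12494 - 20456) + (-46 - 73*40)) - 1*443) = (30210 + sqrt(16518))*((1/(-7962) + (-46 - 2920)) - 443) = (30210 + sqrt(16518))*((-1/7962 - 2966) - 443) = (30210 + sqrt(16518))*(-23615293/7962 - 443) = (30210 + sqrt(16518))*(-27142459/7962) = -136662281065/1327 - 27142459*sqrt(16518)/7962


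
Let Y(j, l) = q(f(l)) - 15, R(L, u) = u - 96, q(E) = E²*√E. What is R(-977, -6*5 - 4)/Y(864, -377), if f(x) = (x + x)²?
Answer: -130/243700673461009 ≈ -5.3344e-13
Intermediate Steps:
f(x) = 4*x² (f(x) = (2*x)² = 4*x²)
q(E) = E^(5/2)
R(L, u) = -96 + u
Y(j, l) = -15 + 32*(l²)^(5/2) (Y(j, l) = (4*l²)^(5/2) - 15 = 32*(l²)^(5/2) - 15 = -15 + 32*(l²)^(5/2))
R(-977, -6*5 - 4)/Y(864, -377) = (-96 + (-6*5 - 4))/(-15 + 32*((-377)²)^(5/2)) = (-96 + (-30 - 4))/(-15 + 32*142129^(5/2)) = (-96 - 34)/(-15 + 32*7615646045657) = -130/(-15 + 243700673461024) = -130/243700673461009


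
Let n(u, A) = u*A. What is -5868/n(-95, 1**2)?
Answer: 5868/95 ≈ 61.768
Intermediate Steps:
n(u, A) = A*u
-5868/n(-95, 1**2) = -5868/(1**2*(-95)) = -5868/(1*(-95)) = -5868/(-95) = -5868*(-1/95) = 5868/95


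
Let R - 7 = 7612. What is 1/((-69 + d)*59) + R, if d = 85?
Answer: 7192337/944 ≈ 7619.0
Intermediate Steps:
R = 7619 (R = 7 + 7612 = 7619)
1/((-69 + d)*59) + R = 1/((-69 + 85)*59) + 7619 = 1/(16*59) + 7619 = 1/944 + 7619 = 7192337/944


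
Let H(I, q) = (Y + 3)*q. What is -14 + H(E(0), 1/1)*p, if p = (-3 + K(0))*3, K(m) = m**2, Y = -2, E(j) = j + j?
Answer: -23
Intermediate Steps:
E(j) = 2*j
H(I, q) = q (H(I, q) = (-2 + 3)*q = 1*q = q)
p = -9 (p = (-3 + 0**2)*3 = (-3 + 0)*3 = -3*3 = -9)
-14 + H(E(0), 1/1)*p = -14 - 9/1 = -14 + 1*(-9) = -14 - 9 = -23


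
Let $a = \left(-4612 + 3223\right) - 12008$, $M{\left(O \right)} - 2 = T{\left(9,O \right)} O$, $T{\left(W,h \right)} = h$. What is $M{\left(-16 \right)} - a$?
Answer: $13655$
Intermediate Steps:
$M{\left(O \right)} = 2 + O^{2}$ ($M{\left(O \right)} = 2 + O O = 2 + O^{2}$)
$a = -13397$ ($a = -1389 - 12008 = -13397$)
$M{\left(-16 \right)} - a = \left(2 + \left(-16\right)^{2}\right) - -13397 = \left(2 + 256\right) + 13397 = 258 + 13397 = 13655$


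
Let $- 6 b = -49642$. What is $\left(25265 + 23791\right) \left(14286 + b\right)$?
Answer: $1106687008$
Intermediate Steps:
$b = \frac{24821}{3}$ ($b = \left(- \frac{1}{6}\right) \left(-49642\right) = \frac{24821}{3} \approx 8273.7$)
$\left(25265 + 23791\right) \left(14286 + b\right) = \left(25265 + 23791\right) \left(14286 + \frac{24821}{3}\right) = 49056 \cdot \frac{67679}{3} = 1106687008$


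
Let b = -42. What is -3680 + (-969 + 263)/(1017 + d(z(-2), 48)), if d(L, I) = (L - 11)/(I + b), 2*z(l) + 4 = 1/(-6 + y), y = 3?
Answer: -134466856/36533 ≈ -3680.7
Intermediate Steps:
z(l) = -13/6 (z(l) = -2 + 1/(2*(-6 + 3)) = -2 + (½)/(-3) = -2 + (½)*(-⅓) = -2 - ⅙ = -13/6)
d(L, I) = (-11 + L)/(-42 + I) (d(L, I) = (L - 11)/(I - 42) = (-11 + L)/(-42 + I))
-3680 + (-969 + 263)/(1017 + d(z(-2), 48)) = -3680 + (-969 + 263)/(1017 + (-11 - 13/6)/(-42 + 48)) = -3680 - 706/(1017 - 79/6/6) = -3680 - 706/(1017 + (⅙)*(-79/6)) = -3680 - 706/(1017 - 79/36) = -3680 - 706/36533/36 = -3680 - 706*36/36533 = -3680 - 25416/36533 = -134466856/36533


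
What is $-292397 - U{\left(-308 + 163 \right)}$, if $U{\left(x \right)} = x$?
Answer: $-292252$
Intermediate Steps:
$-292397 - U{\left(-308 + 163 \right)} = -292397 - \left(-308 + 163\right) = -292397 - -145 = -292397 + 145 = -292252$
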